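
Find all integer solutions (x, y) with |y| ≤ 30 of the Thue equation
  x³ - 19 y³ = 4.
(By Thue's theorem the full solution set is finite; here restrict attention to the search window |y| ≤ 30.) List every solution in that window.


The equation is x³ - 19y³ = 4. For fixed y, x³ = 19·y³ + 4, so a solution requires the RHS to be a perfect cube.
Strategy: iterate y from -30 to 30, compute RHS = 19·y³ + 4, and check whether it is a (positive or negative) perfect cube.
Check small values of y:
  y = 0: RHS = 4 is not a perfect cube.
  y = 1: RHS = 23 is not a perfect cube.
  y = -1: RHS = -15 is not a perfect cube.
  y = 2: RHS = 156 is not a perfect cube.
  y = -2: RHS = -148 is not a perfect cube.
  y = 3: RHS = 517 is not a perfect cube.
  y = -3: RHS = -509 is not a perfect cube.
Continuing the search up to |y| = 30 finds no solutions either.
No (x, y) in the scanned range satisfies the equation.

No integer solutions with |y| ≤ 30.


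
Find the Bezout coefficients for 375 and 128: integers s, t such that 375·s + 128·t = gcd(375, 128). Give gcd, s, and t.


Euclidean algorithm on (375, 128) — divide until remainder is 0:
  375 = 2 · 128 + 119
  128 = 1 · 119 + 9
  119 = 13 · 9 + 2
  9 = 4 · 2 + 1
  2 = 2 · 1 + 0
gcd(375, 128) = 1.
Track Bezout coefficients alongside the remainders: start with r₀ = 375 = a·1 + b·0 (s = 1, t = 0) and r₁ = 128 = a·0 + b·1 (s = 0, t = 1); each new remainder r_{k+1} = r_{k-1} − q_k·r_k inherits s_{k+1} = s_{k-1} − q_k·s_k, t_{k+1} = t_{k-1} − q_k·t_k, so r_k = a·s_k + b·t_k at every step:
  q = 2: r = 119, s = 1 − 2·0 = 1, t = 0 − 2·1 = -2  (check: 375·1 + 128·(-2) = 119)
  q = 1: r = 9, s = 0 − 1·1 = -1, t = 1 − 1·(-2) = 3  (check: 375·(-1) + 128·3 = 9)
  q = 13: r = 2, s = 1 − 13·(-1) = 14, t = -2 − 13·3 = -41  (check: 375·14 + 128·(-41) = 2)
  q = 4: r = 1, s = -1 − 4·14 = -57, t = 3 − 4·(-41) = 167  (check: 375·(-57) + 128·167 = 1)
The row with r = 1 (the gcd) gives the Bezout coefficients s = -57, t = 167.
Result: 375 · (-57) + 128 · (167) = 1.

gcd(375, 128) = 1; s = -57, t = 167 (check: 375·(-57) + 128·167 = 1).


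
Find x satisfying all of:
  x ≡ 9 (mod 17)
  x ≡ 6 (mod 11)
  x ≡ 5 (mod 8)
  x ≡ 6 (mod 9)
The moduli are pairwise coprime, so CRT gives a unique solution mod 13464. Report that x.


Product of moduli M = 17 · 11 · 8 · 9 = 13464.
Merge one congruence at a time:
  Start: x ≡ 9 (mod 17).
  Combine with x ≡ 6 (mod 11); new modulus lcm = 187.
    Write x = 9 + 17·t and substitute into x ≡ 6 (mod 11): 17·t ≡ 6 − 9 = -3 (mod 11).
    Reduce coefficients mod 11: 6·t ≡ 8 (mod 11).
    The inverse of 6 mod 11 is 2 (since 6·2 = 12 = 1·11 + 1), so t ≡ 2·8 = 16 ≡ 5 (mod 11).
    Then x = 9 + 17·5 = 94, valid modulo lcm(17, 11) = 187: x ≡ 94 (mod 187).
  Combine with x ≡ 5 (mod 8); new modulus lcm = 1496.
    Write x = 94 + 187·t and substitute into x ≡ 5 (mod 8): 187·t ≡ 5 − 94 = -89 (mod 8).
    Reduce coefficients mod 8: 3·t ≡ 7 (mod 8).
    The inverse of 3 mod 8 is 3 (since 3·3 = 9 = 1·8 + 1), so t ≡ 3·7 = 21 ≡ 5 (mod 8).
    Then x = 94 + 187·5 = 1029, valid modulo lcm(187, 8) = 1496: x ≡ 1029 (mod 1496).
  Combine with x ≡ 6 (mod 9); new modulus lcm = 13464.
    Write x = 1029 + 1496·t and substitute into x ≡ 6 (mod 9): 1496·t ≡ 6 − 1029 = -1023 (mod 9).
    Reduce coefficients mod 9: 2·t ≡ 3 (mod 9).
    The inverse of 2 mod 9 is 5 (since 2·5 = 10 = 1·9 + 1), so t ≡ 5·3 = 15 ≡ 6 (mod 9).
    Then x = 1029 + 1496·6 = 10005, valid modulo lcm(1496, 9) = 13464: x ≡ 10005 (mod 13464).
Verify against each original: 10005 mod 17 = 9, 10005 mod 11 = 6, 10005 mod 8 = 5, 10005 mod 9 = 6.

x ≡ 10005 (mod 13464).


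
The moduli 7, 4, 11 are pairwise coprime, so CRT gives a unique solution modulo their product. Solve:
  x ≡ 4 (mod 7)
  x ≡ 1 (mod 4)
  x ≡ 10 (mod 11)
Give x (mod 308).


Moduli 7, 4, 11 are pairwise coprime; by CRT there is a unique solution modulo M = 7 · 4 · 11 = 308.
Solve pairwise, accumulating the modulus:
  Start with x ≡ 4 (mod 7).
  Combine with x ≡ 1 (mod 4): since gcd(7, 4) = 1, we get a unique residue mod 28.
    Write x = 4 + 7·t and substitute into x ≡ 1 (mod 4): 7·t ≡ 1 − 4 = -3 (mod 4).
    Reduce coefficients mod 4: 3·t ≡ 1 (mod 4).
    The inverse of 3 mod 4 is 3 (since 3·3 = 9 = 2·4 + 1), so t ≡ 3·1 = 3 ≡ 3 (mod 4).
    Then x = 4 + 7·3 = 25, valid modulo lcm(7, 4) = 28: x ≡ 25 (mod 28).
  Combine with x ≡ 10 (mod 11): since gcd(28, 11) = 1, we get a unique residue mod 308.
    Write x = 25 + 28·t and substitute into x ≡ 10 (mod 11): 28·t ≡ 10 − 25 = -15 (mod 11).
    Reduce coefficients mod 11: 6·t ≡ 7 (mod 11).
    The inverse of 6 mod 11 is 2 (since 6·2 = 12 = 1·11 + 1), so t ≡ 2·7 = 14 ≡ 3 (mod 11).
    Then x = 25 + 28·3 = 109, valid modulo lcm(28, 11) = 308: x ≡ 109 (mod 308).
Verify: 109 mod 7 = 4 ✓, 109 mod 4 = 1 ✓, 109 mod 11 = 10 ✓.

x ≡ 109 (mod 308).


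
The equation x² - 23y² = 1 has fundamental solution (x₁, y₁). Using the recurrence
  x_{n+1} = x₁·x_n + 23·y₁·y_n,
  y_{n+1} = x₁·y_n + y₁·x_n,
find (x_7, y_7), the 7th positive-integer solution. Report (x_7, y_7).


Step 1: Find the fundamental solution (x₁, y₁) of x² - 23y² = 1.
  Expand √23 as a continued fraction. a₀ = ⌊√23⌋ = 4; iterate m_{k+1} = d_k·a_k − m_k, d_{k+1} = (23 − m_{k+1}²)/d_k, a_{k+1} = ⌊(a₀ + m_{k+1})/d_{k+1}⌋ (starting m₀ = 0, d₀ = 1), with convergents p_k = a_k·p_{k-1} + p_{k-2}, q_k = a_k·q_{k-1} + q_{k-2} (p₋₁ = 1, q₋₁ = 0):
  k = 0: a₀ = 4; p₀/q₀ = 4/1; p₀² − 23·q₀² = 16 − 23 = -7.
  k = 1: m = 4, d = 7, a = ⌊(4 + 4)/7⌋ = 1; p/q = (1·4 + 1)/(1·1 + 0) = 5/1; p² − 23·q² = 25 − 23 = 2.
  k = 2: m = 3, d = 2, a = ⌊(4 + 3)/2⌋ = 3; p/q = (3·5 + 4)/(3·1 + 1) = 19/4; p² − 23·q² = 361 − 368 = -7.
  k = 3: m = 3, d = 7, a = ⌊(4 + 3)/7⌋ = 1; p/q = (1·19 + 5)/(1·4 + 1) = 24/5; p² − 23·q² = 576 − 575 = 1.
  The first convergent with p² − 23·q² = 1 gives the fundamental solution (x₁, y₁) = (24, 5).
Step 2: Apply the recurrence (x_{n+1}, y_{n+1}) = (x₁x_n + 23y₁y_n, x₁y_n + y₁x_n) repeatedly.
  From (x_1, y_1) = (24, 5): x_2 = 24·24 + 23·5·5 = 1151; y_2 = 24·5 + 5·24 = 240.
  From (x_2, y_2) = (1151, 240): x_3 = 24·1151 + 23·5·240 = 55224; y_3 = 24·240 + 5·1151 = 11515.
  From (x_3, y_3) = (55224, 11515): x_4 = 24·55224 + 23·5·11515 = 2649601; y_4 = 24·11515 + 5·55224 = 552480.
  From (x_4, y_4) = (2649601, 552480): x_5 = 24·2649601 + 23·5·552480 = 127125624; y_5 = 24·552480 + 5·2649601 = 26507525.
  From (x_5, y_5) = (127125624, 26507525): x_6 = 24·127125624 + 23·5·26507525 = 6099380351; y_6 = 24·26507525 + 5·127125624 = 1271808720.
  From (x_6, y_6) = (6099380351, 1271808720): x_7 = 24·6099380351 + 23·5·1271808720 = 292643131224; y_7 = 24·1271808720 + 5·6099380351 = 61020311035.
Step 3: Verify x_7² - 23·y_7² = 85640002252587283738176 - 85640002252587283738175 = 1 (should be 1). ✓

(x_1, y_1) = (24, 5); (x_7, y_7) = (292643131224, 61020311035).


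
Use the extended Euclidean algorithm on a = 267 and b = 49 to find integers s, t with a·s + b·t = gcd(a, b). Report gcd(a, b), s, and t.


Euclidean algorithm on (267, 49) — divide until remainder is 0:
  267 = 5 · 49 + 22
  49 = 2 · 22 + 5
  22 = 4 · 5 + 2
  5 = 2 · 2 + 1
  2 = 2 · 1 + 0
gcd(267, 49) = 1.
Track Bezout coefficients alongside the remainders: start with r₀ = 267 = a·1 + b·0 (s = 1, t = 0) and r₁ = 49 = a·0 + b·1 (s = 0, t = 1); each new remainder r_{k+1} = r_{k-1} − q_k·r_k inherits s_{k+1} = s_{k-1} − q_k·s_k, t_{k+1} = t_{k-1} − q_k·t_k, so r_k = a·s_k + b·t_k at every step:
  q = 5: r = 22, s = 1 − 5·0 = 1, t = 0 − 5·1 = -5  (check: 267·1 + 49·(-5) = 22)
  q = 2: r = 5, s = 0 − 2·1 = -2, t = 1 − 2·(-5) = 11  (check: 267·(-2) + 49·11 = 5)
  q = 4: r = 2, s = 1 − 4·(-2) = 9, t = -5 − 4·11 = -49  (check: 267·9 + 49·(-49) = 2)
  q = 2: r = 1, s = -2 − 2·9 = -20, t = 11 − 2·(-49) = 109  (check: 267·(-20) + 49·109 = 1)
The row with r = 1 (the gcd) gives the Bezout coefficients s = -20, t = 109.
Result: 267 · (-20) + 49 · (109) = 1.

gcd(267, 49) = 1; s = -20, t = 109 (check: 267·(-20) + 49·109 = 1).


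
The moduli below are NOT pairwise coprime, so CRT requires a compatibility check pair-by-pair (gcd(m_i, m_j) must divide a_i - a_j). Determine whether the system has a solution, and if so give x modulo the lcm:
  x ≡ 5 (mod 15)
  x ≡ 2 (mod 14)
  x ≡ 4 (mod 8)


Moduli 15, 14, 8 are not pairwise coprime, so CRT works modulo lcm(m_i) when all pairwise compatibility conditions hold.
Pairwise compatibility: gcd(m_i, m_j) must divide a_i - a_j for every pair.
Merge one congruence at a time:
  Start: x ≡ 5 (mod 15).
  Combine with x ≡ 2 (mod 14): gcd(15, 14) = 1; 2 - 5 = -3, which IS divisible by 1, so compatible.
    Write x = 5 + 15·t and substitute into x ≡ 2 (mod 14): 15·t ≡ 2 − 5 = -3 (mod 14).
    Reduce coefficients mod 14: 1·t ≡ 11 (mod 14).
    So t ≡ 11 (mod 14).
    Then x = 5 + 15·11 = 170, valid modulo lcm(15, 14) = 210: x ≡ 170 (mod 210).
  Combine with x ≡ 4 (mod 8): gcd(210, 8) = 2; 4 - 170 = -166, which IS divisible by 2, so compatible.
    Write x = 170 + 210·t and substitute into x ≡ 4 (mod 8): 210·t ≡ 4 − 170 = -166 (mod 8).
    Divide the congruence (and modulus) by g = 2: 105·t ≡ -83 (mod 4).
    Reduce coefficients mod 4: 1·t ≡ 1 (mod 4).
    So t ≡ 1 (mod 4).
    Then x = 170 + 210·1 = 380, valid modulo lcm(210, 8) = 840: x ≡ 380 (mod 840).
Verify: 380 mod 15 = 5, 380 mod 14 = 2, 380 mod 8 = 4.

x ≡ 380 (mod 840).


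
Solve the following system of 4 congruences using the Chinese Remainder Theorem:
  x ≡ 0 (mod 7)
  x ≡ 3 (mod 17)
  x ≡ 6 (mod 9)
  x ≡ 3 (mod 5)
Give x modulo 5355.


Product of moduli M = 7 · 17 · 9 · 5 = 5355.
Merge one congruence at a time:
  Start: x ≡ 0 (mod 7).
  Combine with x ≡ 3 (mod 17); new modulus lcm = 119.
    Write x = 0 + 7·t and substitute into x ≡ 3 (mod 17): 7·t ≡ 3 − 0 = 3 (mod 17).
    The inverse of 7 mod 17 is 5 (since 7·5 = 35 = 2·17 + 1), so t ≡ 5·3 = 15 ≡ 15 (mod 17).
    Then x = 0 + 7·15 = 105, valid modulo lcm(7, 17) = 119: x ≡ 105 (mod 119).
  Combine with x ≡ 6 (mod 9); new modulus lcm = 1071.
    Write x = 105 + 119·t and substitute into x ≡ 6 (mod 9): 119·t ≡ 6 − 105 = -99 (mod 9).
    Reduce coefficients mod 9: 2·t ≡ 0 (mod 9).
    The inverse of 2 mod 9 is 5 (since 2·5 = 10 = 1·9 + 1), so t ≡ 5·0 = 0 ≡ 0 (mod 9).
    Then x = 105 + 119·0 = 105, valid modulo lcm(119, 9) = 1071: x ≡ 105 (mod 1071).
  Combine with x ≡ 3 (mod 5); new modulus lcm = 5355.
    Write x = 105 + 1071·t and substitute into x ≡ 3 (mod 5): 1071·t ≡ 3 − 105 = -102 (mod 5).
    Reduce coefficients mod 5: 1·t ≡ 3 (mod 5).
    So t ≡ 3 (mod 5).
    Then x = 105 + 1071·3 = 3318, valid modulo lcm(1071, 5) = 5355: x ≡ 3318 (mod 5355).
Verify against each original: 3318 mod 7 = 0, 3318 mod 17 = 3, 3318 mod 9 = 6, 3318 mod 5 = 3.

x ≡ 3318 (mod 5355).


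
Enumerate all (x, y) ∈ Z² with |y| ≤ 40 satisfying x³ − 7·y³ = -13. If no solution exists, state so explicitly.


The equation is x³ - 7y³ = -13. For fixed y, x³ = 7·y³ − 13, so a solution requires the RHS to be a perfect cube.
Strategy: iterate y from -40 to 40, compute RHS = 7·y³ − 13, and check whether it is a (positive or negative) perfect cube.
Check small values of y:
  y = 0: RHS = -13 is not a perfect cube.
  y = 1: RHS = -6 is not a perfect cube.
  y = -1: RHS = -20 is not a perfect cube.
  y = 2: RHS = 43 is not a perfect cube.
  y = -2: RHS = -69 is not a perfect cube.
  y = 3: RHS = 176 is not a perfect cube.
  y = -3: RHS = -202 is not a perfect cube.
Continuing the search up to |y| = 40 finds no solutions either.
No (x, y) in the scanned range satisfies the equation.

No integer solutions with |y| ≤ 40.


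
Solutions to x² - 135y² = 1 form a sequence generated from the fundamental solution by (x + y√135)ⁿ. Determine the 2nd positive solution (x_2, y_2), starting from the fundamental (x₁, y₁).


Step 1: Find the fundamental solution (x₁, y₁) of x² - 135y² = 1.
  Expand √135 as a continued fraction. a₀ = ⌊√135⌋ = 11; iterate m_{k+1} = d_k·a_k − m_k, d_{k+1} = (135 − m_{k+1}²)/d_k, a_{k+1} = ⌊(a₀ + m_{k+1})/d_{k+1}⌋ (starting m₀ = 0, d₀ = 1), with convergents p_k = a_k·p_{k-1} + p_{k-2}, q_k = a_k·q_{k-1} + q_{k-2} (p₋₁ = 1, q₋₁ = 0):
  k = 0: a₀ = 11; p₀/q₀ = 11/1; p₀² − 135·q₀² = 121 − 135 = -14.
  k = 1: m = 11, d = 14, a = ⌊(11 + 11)/14⌋ = 1; p/q = (1·11 + 1)/(1·1 + 0) = 12/1; p² − 135·q² = 144 − 135 = 9.
  k = 2: m = 3, d = 9, a = ⌊(11 + 3)/9⌋ = 1; p/q = (1·12 + 11)/(1·1 + 1) = 23/2; p² − 135·q² = 529 − 540 = -11.
  k = 3: m = 6, d = 11, a = ⌊(11 + 6)/11⌋ = 1; p/q = (1·23 + 12)/(1·2 + 1) = 35/3; p² − 135·q² = 1225 − 1215 = 10.
  k = 4: m = 5, d = 10, a = ⌊(11 + 5)/10⌋ = 1; p/q = (1·35 + 23)/(1·3 + 2) = 58/5; p² − 135·q² = 3364 − 3375 = -11.
  k = 5: m = 5, d = 11, a = ⌊(11 + 5)/11⌋ = 1; p/q = (1·58 + 35)/(1·5 + 3) = 93/8; p² − 135·q² = 8649 − 8640 = 9.
  k = 6: m = 6, d = 9, a = ⌊(11 + 6)/9⌋ = 1; p/q = (1·93 + 58)/(1·8 + 5) = 151/13; p² − 135·q² = 22801 − 22815 = -14.
  k = 7: m = 3, d = 14, a = ⌊(11 + 3)/14⌋ = 1; p/q = (1·151 + 93)/(1·13 + 8) = 244/21; p² − 135·q² = 59536 − 59535 = 1.
  The first convergent with p² − 135·q² = 1 gives the fundamental solution (x₁, y₁) = (244, 21).
Step 2: Apply the recurrence (x_{n+1}, y_{n+1}) = (x₁x_n + 135y₁y_n, x₁y_n + y₁x_n) repeatedly.
  From (x_1, y_1) = (244, 21): x_2 = 244·244 + 135·21·21 = 119071; y_2 = 244·21 + 21·244 = 10248.
Step 3: Verify x_2² - 135·y_2² = 14177903041 - 14177903040 = 1 (should be 1). ✓

(x_1, y_1) = (244, 21); (x_2, y_2) = (119071, 10248).


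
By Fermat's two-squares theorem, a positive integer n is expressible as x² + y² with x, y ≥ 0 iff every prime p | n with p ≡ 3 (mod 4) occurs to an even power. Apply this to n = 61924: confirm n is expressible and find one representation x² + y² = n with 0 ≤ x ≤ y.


Step 1: Factor n = 61924 = 2^2 · 113 · 137.
Step 2: Check the mod-4 condition on each prime factor: 2 = 2 (special); 113 ≡ 1 (mod 4), exponent 1; 137 ≡ 1 (mod 4), exponent 1.
All primes ≡ 3 (mod 4) appear to even exponent (or don't appear), so by the two-squares theorem n IS expressible as a sum of two squares.
Step 3: Build a representation. Group n = k² · m with k = 2 and m = 113 · 137 = 15481 (a product of primes ≡ 1 (mod 4)); a representation of m scales to one of n via (k·x)² + (k·y)² = k²(x² + y²). Each prime p ≡ 1 (mod 4) is itself a sum of two squares; find a² by testing p − a² for a perfect square:
  113: 113 − 1² = 112, 113 − 2² = 109, 113 − 3² = 104, 113 − 4² = 97, 113 − 5² = 88, 113 − 6² = 77, 113 − 7² = 64 = 8² ⇒ 113 = 7² + 8².
  137: 137 − 1² = 136, 137 − 2² = 133, 137 − 3² = 128, 137 − 4² = 121 = 11² ⇒ 137 = 4² + 11².
  Combine using the Brahmagupta–Fibonacci identity (a² + b²)(c² + d²) = (ac − bd)² + (ad + bc)² = (ac + bd)² + (ad − bc)²:
  113 · 137 = 15481: from (7² + 8²)(4² + 11²), take (7·4 − 8·11, 7·11 + 8·4) = (28 − 88, 77 + 32) = (-60, 109); dropping signs (only squares matter) gives (60, 109); check 60² + 109² = 3600 + 11881 = 15481 ✓.
  Scale by k = 2: (2·60, 2·109) = (120, 218).
Step 4: Order so x ≤ y and verify: 120² + 218² = 14400 + 47524 = 61924 = n. ✓

n = 61924 = 120² + 218² (one valid representation with x ≤ y).


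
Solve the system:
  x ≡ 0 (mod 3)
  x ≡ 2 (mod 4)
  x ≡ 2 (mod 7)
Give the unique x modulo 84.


Moduli 3, 4, 7 are pairwise coprime; by CRT there is a unique solution modulo M = 3 · 4 · 7 = 84.
Solve pairwise, accumulating the modulus:
  Start with x ≡ 0 (mod 3).
  Combine with x ≡ 2 (mod 4): since gcd(3, 4) = 1, we get a unique residue mod 12.
    Write x = 0 + 3·t and substitute into x ≡ 2 (mod 4): 3·t ≡ 2 − 0 = 2 (mod 4).
    The inverse of 3 mod 4 is 3 (since 3·3 = 9 = 2·4 + 1), so t ≡ 3·2 = 6 ≡ 2 (mod 4).
    Then x = 0 + 3·2 = 6, valid modulo lcm(3, 4) = 12: x ≡ 6 (mod 12).
  Combine with x ≡ 2 (mod 7): since gcd(12, 7) = 1, we get a unique residue mod 84.
    Write x = 6 + 12·t and substitute into x ≡ 2 (mod 7): 12·t ≡ 2 − 6 = -4 (mod 7).
    Reduce coefficients mod 7: 5·t ≡ 3 (mod 7).
    The inverse of 5 mod 7 is 3 (since 5·3 = 15 = 2·7 + 1), so t ≡ 3·3 = 9 ≡ 2 (mod 7).
    Then x = 6 + 12·2 = 30, valid modulo lcm(12, 7) = 84: x ≡ 30 (mod 84).
Verify: 30 mod 3 = 0 ✓, 30 mod 4 = 2 ✓, 30 mod 7 = 2 ✓.

x ≡ 30 (mod 84).


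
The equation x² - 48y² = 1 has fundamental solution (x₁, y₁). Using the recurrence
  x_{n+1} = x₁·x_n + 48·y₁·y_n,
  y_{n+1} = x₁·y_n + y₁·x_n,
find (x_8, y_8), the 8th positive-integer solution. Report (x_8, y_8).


Step 1: Find the fundamental solution (x₁, y₁) of x² - 48y² = 1.
  Expand √48 as a continued fraction. a₀ = ⌊√48⌋ = 6; iterate m_{k+1} = d_k·a_k − m_k, d_{k+1} = (48 − m_{k+1}²)/d_k, a_{k+1} = ⌊(a₀ + m_{k+1})/d_{k+1}⌋ (starting m₀ = 0, d₀ = 1), with convergents p_k = a_k·p_{k-1} + p_{k-2}, q_k = a_k·q_{k-1} + q_{k-2} (p₋₁ = 1, q₋₁ = 0):
  k = 0: a₀ = 6; p₀/q₀ = 6/1; p₀² − 48·q₀² = 36 − 48 = -12.
  k = 1: m = 6, d = 12, a = ⌊(6 + 6)/12⌋ = 1; p/q = (1·6 + 1)/(1·1 + 0) = 7/1; p² − 48·q² = 49 − 48 = 1.
  The first convergent with p² − 48·q² = 1 gives the fundamental solution (x₁, y₁) = (7, 1).
Step 2: Apply the recurrence (x_{n+1}, y_{n+1}) = (x₁x_n + 48y₁y_n, x₁y_n + y₁x_n) repeatedly.
  From (x_1, y_1) = (7, 1): x_2 = 7·7 + 48·1·1 = 97; y_2 = 7·1 + 1·7 = 14.
  From (x_2, y_2) = (97, 14): x_3 = 7·97 + 48·1·14 = 1351; y_3 = 7·14 + 1·97 = 195.
  From (x_3, y_3) = (1351, 195): x_4 = 7·1351 + 48·1·195 = 18817; y_4 = 7·195 + 1·1351 = 2716.
  From (x_4, y_4) = (18817, 2716): x_5 = 7·18817 + 48·1·2716 = 262087; y_5 = 7·2716 + 1·18817 = 37829.
  From (x_5, y_5) = (262087, 37829): x_6 = 7·262087 + 48·1·37829 = 3650401; y_6 = 7·37829 + 1·262087 = 526890.
  From (x_6, y_6) = (3650401, 526890): x_7 = 7·3650401 + 48·1·526890 = 50843527; y_7 = 7·526890 + 1·3650401 = 7338631.
  From (x_7, y_7) = (50843527, 7338631): x_8 = 7·50843527 + 48·1·7338631 = 708158977; y_8 = 7·7338631 + 1·50843527 = 102213944.
Step 3: Verify x_8² - 48·y_8² = 501489136705686529 - 501489136705686528 = 1 (should be 1). ✓

(x_1, y_1) = (7, 1); (x_8, y_8) = (708158977, 102213944).


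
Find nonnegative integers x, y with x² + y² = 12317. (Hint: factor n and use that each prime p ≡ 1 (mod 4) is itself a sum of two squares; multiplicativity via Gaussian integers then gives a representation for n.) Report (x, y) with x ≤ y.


Step 1: Factor n = 12317 = 109 · 113.
Step 2: Check the mod-4 condition on each prime factor: 109 ≡ 1 (mod 4), exponent 1; 113 ≡ 1 (mod 4), exponent 1.
All primes ≡ 3 (mod 4) appear to even exponent (or don't appear), so by the two-squares theorem n IS expressible as a sum of two squares.
Step 3: Build a representation. Here n = 109 · 113 is a product of primes ≡ 1 (mod 4). Each prime p ≡ 1 (mod 4) is itself a sum of two squares; find a² by testing p − a² for a perfect square:
  109: 109 − 1² = 108, 109 − 2² = 105, 109 − 3² = 100 = 10² ⇒ 109 = 3² + 10².
  113: 113 − 1² = 112, 113 − 2² = 109, 113 − 3² = 104, 113 − 4² = 97, 113 − 5² = 88, 113 − 6² = 77, 113 − 7² = 64 = 8² ⇒ 113 = 7² + 8².
  Combine using the Brahmagupta–Fibonacci identity (a² + b²)(c² + d²) = (ac − bd)² + (ad + bc)² = (ac + bd)² + (ad − bc)²:
  109 · 113 = 12317: from (3² + 10²)(7² + 8²), take (3·7 − 10·8, 3·8 + 10·7) = (21 − 80, 24 + 70) = (-59, 94); dropping signs (only squares matter) gives (59, 94); check 59² + 94² = 3481 + 8836 = 12317 ✓.
Step 4: Order so x ≤ y and verify: 59² + 94² = 3481 + 8836 = 12317 = n. ✓

n = 12317 = 59² + 94² (one valid representation with x ≤ y).


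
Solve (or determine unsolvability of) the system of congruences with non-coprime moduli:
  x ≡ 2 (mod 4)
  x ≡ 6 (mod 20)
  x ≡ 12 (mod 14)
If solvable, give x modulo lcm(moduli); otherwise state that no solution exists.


Moduli 4, 20, 14 are not pairwise coprime, so CRT works modulo lcm(m_i) when all pairwise compatibility conditions hold.
Pairwise compatibility: gcd(m_i, m_j) must divide a_i - a_j for every pair.
Merge one congruence at a time:
  Start: x ≡ 2 (mod 4).
  Combine with x ≡ 6 (mod 20): gcd(4, 20) = 4; 6 - 2 = 4, which IS divisible by 4, so compatible.
    Write x = 2 + 4·t and substitute into x ≡ 6 (mod 20): 4·t ≡ 6 − 2 = 4 (mod 20).
    Divide the congruence (and modulus) by g = 4: 1·t ≡ 1 (mod 5).
    So t ≡ 1 (mod 5).
    Then x = 2 + 4·1 = 6, valid modulo lcm(4, 20) = 20: x ≡ 6 (mod 20).
  Combine with x ≡ 12 (mod 14): gcd(20, 14) = 2; 12 - 6 = 6, which IS divisible by 2, so compatible.
    Write x = 6 + 20·t and substitute into x ≡ 12 (mod 14): 20·t ≡ 12 − 6 = 6 (mod 14).
    Divide the congruence (and modulus) by g = 2: 10·t ≡ 3 (mod 7).
    Reduce coefficients mod 7: 3·t ≡ 3 (mod 7).
    The inverse of 3 mod 7 is 5 (since 3·5 = 15 = 2·7 + 1), so t ≡ 5·3 = 15 ≡ 1 (mod 7).
    Then x = 6 + 20·1 = 26, valid modulo lcm(20, 14) = 140: x ≡ 26 (mod 140).
Verify: 26 mod 4 = 2, 26 mod 20 = 6, 26 mod 14 = 12.

x ≡ 26 (mod 140).


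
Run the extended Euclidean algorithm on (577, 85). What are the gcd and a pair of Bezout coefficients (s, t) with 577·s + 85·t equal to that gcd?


Euclidean algorithm on (577, 85) — divide until remainder is 0:
  577 = 6 · 85 + 67
  85 = 1 · 67 + 18
  67 = 3 · 18 + 13
  18 = 1 · 13 + 5
  13 = 2 · 5 + 3
  5 = 1 · 3 + 2
  3 = 1 · 2 + 1
  2 = 2 · 1 + 0
gcd(577, 85) = 1.
Track Bezout coefficients alongside the remainders: start with r₀ = 577 = a·1 + b·0 (s = 1, t = 0) and r₁ = 85 = a·0 + b·1 (s = 0, t = 1); each new remainder r_{k+1} = r_{k-1} − q_k·r_k inherits s_{k+1} = s_{k-1} − q_k·s_k, t_{k+1} = t_{k-1} − q_k·t_k, so r_k = a·s_k + b·t_k at every step:
  q = 6: r = 67, s = 1 − 6·0 = 1, t = 0 − 6·1 = -6  (check: 577·1 + 85·(-6) = 67)
  q = 1: r = 18, s = 0 − 1·1 = -1, t = 1 − 1·(-6) = 7  (check: 577·(-1) + 85·7 = 18)
  q = 3: r = 13, s = 1 − 3·(-1) = 4, t = -6 − 3·7 = -27  (check: 577·4 + 85·(-27) = 13)
  q = 1: r = 5, s = -1 − 1·4 = -5, t = 7 − 1·(-27) = 34  (check: 577·(-5) + 85·34 = 5)
  q = 2: r = 3, s = 4 − 2·(-5) = 14, t = -27 − 2·34 = -95  (check: 577·14 + 85·(-95) = 3)
  q = 1: r = 2, s = -5 − 1·14 = -19, t = 34 − 1·(-95) = 129  (check: 577·(-19) + 85·129 = 2)
  q = 1: r = 1, s = 14 − 1·(-19) = 33, t = -95 − 1·129 = -224  (check: 577·33 + 85·(-224) = 1)
The row with r = 1 (the gcd) gives the Bezout coefficients s = 33, t = -224.
Result: 577 · (33) + 85 · (-224) = 1.

gcd(577, 85) = 1; s = 33, t = -224 (check: 577·33 + 85·(-224) = 1).


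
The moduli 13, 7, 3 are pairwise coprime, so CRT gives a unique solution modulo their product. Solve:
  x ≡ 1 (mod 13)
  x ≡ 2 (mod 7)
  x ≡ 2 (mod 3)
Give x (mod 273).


Moduli 13, 7, 3 are pairwise coprime; by CRT there is a unique solution modulo M = 13 · 7 · 3 = 273.
Solve pairwise, accumulating the modulus:
  Start with x ≡ 1 (mod 13).
  Combine with x ≡ 2 (mod 7): since gcd(13, 7) = 1, we get a unique residue mod 91.
    Write x = 1 + 13·t and substitute into x ≡ 2 (mod 7): 13·t ≡ 2 − 1 = 1 (mod 7).
    Reduce coefficients mod 7: 6·t ≡ 1 (mod 7).
    The inverse of 6 mod 7 is 6 (since 6·6 = 36 = 5·7 + 1), so t ≡ 6·1 = 6 ≡ 6 (mod 7).
    Then x = 1 + 13·6 = 79, valid modulo lcm(13, 7) = 91: x ≡ 79 (mod 91).
  Combine with x ≡ 2 (mod 3): since gcd(91, 3) = 1, we get a unique residue mod 273.
    Write x = 79 + 91·t and substitute into x ≡ 2 (mod 3): 91·t ≡ 2 − 79 = -77 (mod 3).
    Reduce coefficients mod 3: 1·t ≡ 1 (mod 3).
    So t ≡ 1 (mod 3).
    Then x = 79 + 91·1 = 170, valid modulo lcm(91, 3) = 273: x ≡ 170 (mod 273).
Verify: 170 mod 13 = 1 ✓, 170 mod 7 = 2 ✓, 170 mod 3 = 2 ✓.

x ≡ 170 (mod 273).


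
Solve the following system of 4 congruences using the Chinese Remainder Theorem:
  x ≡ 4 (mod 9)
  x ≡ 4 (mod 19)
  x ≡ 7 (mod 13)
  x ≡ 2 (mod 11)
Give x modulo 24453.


Product of moduli M = 9 · 19 · 13 · 11 = 24453.
Merge one congruence at a time:
  Start: x ≡ 4 (mod 9).
  Combine with x ≡ 4 (mod 19); new modulus lcm = 171.
    Write x = 4 + 9·t and substitute into x ≡ 4 (mod 19): 9·t ≡ 4 − 4 = 0 (mod 19).
    The inverse of 9 mod 19 is 17 (since 9·17 = 153 = 8·19 + 1), so t ≡ 17·0 = 0 ≡ 0 (mod 19).
    Then x = 4 + 9·0 = 4, valid modulo lcm(9, 19) = 171: x ≡ 4 (mod 171).
  Combine with x ≡ 7 (mod 13); new modulus lcm = 2223.
    Write x = 4 + 171·t and substitute into x ≡ 7 (mod 13): 171·t ≡ 7 − 4 = 3 (mod 13).
    Reduce coefficients mod 13: 2·t ≡ 3 (mod 13).
    The inverse of 2 mod 13 is 7 (since 2·7 = 14 = 1·13 + 1), so t ≡ 7·3 = 21 ≡ 8 (mod 13).
    Then x = 4 + 171·8 = 1372, valid modulo lcm(171, 13) = 2223: x ≡ 1372 (mod 2223).
  Combine with x ≡ 2 (mod 11); new modulus lcm = 24453.
    Write x = 1372 + 2223·t and substitute into x ≡ 2 (mod 11): 2223·t ≡ 2 − 1372 = -1370 (mod 11).
    Reduce coefficients mod 11: 1·t ≡ 5 (mod 11).
    So t ≡ 5 (mod 11).
    Then x = 1372 + 2223·5 = 12487, valid modulo lcm(2223, 11) = 24453: x ≡ 12487 (mod 24453).
Verify against each original: 12487 mod 9 = 4, 12487 mod 19 = 4, 12487 mod 13 = 7, 12487 mod 11 = 2.

x ≡ 12487 (mod 24453).


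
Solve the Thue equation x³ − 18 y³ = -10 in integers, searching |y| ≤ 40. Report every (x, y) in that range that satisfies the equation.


The equation is x³ - 18y³ = -10. For fixed y, x³ = 18·y³ − 10, so a solution requires the RHS to be a perfect cube.
Strategy: iterate y from -40 to 40, compute RHS = 18·y³ − 10, and check whether it is a (positive or negative) perfect cube.
Check small values of y:
  y = 0: RHS = -10 is not a perfect cube.
  y = 1: RHS = 8 = (2)³ ⇒ x = 2 works.
  y = -1: RHS = -28 is not a perfect cube.
  y = 2: RHS = 134 is not a perfect cube.
  y = -2: RHS = -154 is not a perfect cube.
  y = 3: RHS = 476 is not a perfect cube.
  y = -3: RHS = -496 is not a perfect cube.
Continuing the search up to |y| = 40 finds no further solutions beyond those listed.
Collected solutions: (2, 1).

Solutions (with |y| ≤ 40): (2, 1).


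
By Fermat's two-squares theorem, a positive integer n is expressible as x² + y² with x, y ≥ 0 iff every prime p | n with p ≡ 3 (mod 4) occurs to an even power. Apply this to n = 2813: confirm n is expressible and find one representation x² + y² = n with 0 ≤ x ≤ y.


Step 1: Factor n = 2813 = 29 · 97.
Step 2: Check the mod-4 condition on each prime factor: 29 ≡ 1 (mod 4), exponent 1; 97 ≡ 1 (mod 4), exponent 1.
All primes ≡ 3 (mod 4) appear to even exponent (or don't appear), so by the two-squares theorem n IS expressible as a sum of two squares.
Step 3: Build a representation. Here n = 29 · 97 is a product of primes ≡ 1 (mod 4). Each prime p ≡ 1 (mod 4) is itself a sum of two squares; find a² by testing p − a² for a perfect square:
  29: 29 − 1² = 28, 29 − 2² = 25 = 5² ⇒ 29 = 2² + 5².
  97: 97 − 1² = 96, 97 − 2² = 93, 97 − 3² = 88, 97 − 4² = 81 = 9² ⇒ 97 = 4² + 9².
  Combine using the Brahmagupta–Fibonacci identity (a² + b²)(c² + d²) = (ac − bd)² + (ad + bc)² = (ac + bd)² + (ad − bc)²:
  29 · 97 = 2813: from (2² + 5²)(4² + 9²), take (2·4 − 5·9, 2·9 + 5·4) = (8 − 45, 18 + 20) = (-37, 38); dropping signs (only squares matter) gives (37, 38); check 37² + 38² = 1369 + 1444 = 2813 ✓.
Step 4: Order so x ≤ y and verify: 37² + 38² = 1369 + 1444 = 2813 = n. ✓

n = 2813 = 37² + 38² (one valid representation with x ≤ y).


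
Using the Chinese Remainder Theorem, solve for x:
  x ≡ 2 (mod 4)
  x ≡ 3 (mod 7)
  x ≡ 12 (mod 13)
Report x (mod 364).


Moduli 4, 7, 13 are pairwise coprime; by CRT there is a unique solution modulo M = 4 · 7 · 13 = 364.
Solve pairwise, accumulating the modulus:
  Start with x ≡ 2 (mod 4).
  Combine with x ≡ 3 (mod 7): since gcd(4, 7) = 1, we get a unique residue mod 28.
    Write x = 2 + 4·t and substitute into x ≡ 3 (mod 7): 4·t ≡ 3 − 2 = 1 (mod 7).
    The inverse of 4 mod 7 is 2 (since 4·2 = 8 = 1·7 + 1), so t ≡ 2·1 = 2 ≡ 2 (mod 7).
    Then x = 2 + 4·2 = 10, valid modulo lcm(4, 7) = 28: x ≡ 10 (mod 28).
  Combine with x ≡ 12 (mod 13): since gcd(28, 13) = 1, we get a unique residue mod 364.
    Write x = 10 + 28·t and substitute into x ≡ 12 (mod 13): 28·t ≡ 12 − 10 = 2 (mod 13).
    Reduce coefficients mod 13: 2·t ≡ 2 (mod 13).
    The inverse of 2 mod 13 is 7 (since 2·7 = 14 = 1·13 + 1), so t ≡ 7·2 = 14 ≡ 1 (mod 13).
    Then x = 10 + 28·1 = 38, valid modulo lcm(28, 13) = 364: x ≡ 38 (mod 364).
Verify: 38 mod 4 = 2 ✓, 38 mod 7 = 3 ✓, 38 mod 13 = 12 ✓.

x ≡ 38 (mod 364).


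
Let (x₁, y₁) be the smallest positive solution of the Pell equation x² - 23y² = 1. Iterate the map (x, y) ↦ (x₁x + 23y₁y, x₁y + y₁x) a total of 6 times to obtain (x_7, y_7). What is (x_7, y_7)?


Step 1: Find the fundamental solution (x₁, y₁) of x² - 23y² = 1.
  Expand √23 as a continued fraction. a₀ = ⌊√23⌋ = 4; iterate m_{k+1} = d_k·a_k − m_k, d_{k+1} = (23 − m_{k+1}²)/d_k, a_{k+1} = ⌊(a₀ + m_{k+1})/d_{k+1}⌋ (starting m₀ = 0, d₀ = 1), with convergents p_k = a_k·p_{k-1} + p_{k-2}, q_k = a_k·q_{k-1} + q_{k-2} (p₋₁ = 1, q₋₁ = 0):
  k = 0: a₀ = 4; p₀/q₀ = 4/1; p₀² − 23·q₀² = 16 − 23 = -7.
  k = 1: m = 4, d = 7, a = ⌊(4 + 4)/7⌋ = 1; p/q = (1·4 + 1)/(1·1 + 0) = 5/1; p² − 23·q² = 25 − 23 = 2.
  k = 2: m = 3, d = 2, a = ⌊(4 + 3)/2⌋ = 3; p/q = (3·5 + 4)/(3·1 + 1) = 19/4; p² − 23·q² = 361 − 368 = -7.
  k = 3: m = 3, d = 7, a = ⌊(4 + 3)/7⌋ = 1; p/q = (1·19 + 5)/(1·4 + 1) = 24/5; p² − 23·q² = 576 − 575 = 1.
  The first convergent with p² − 23·q² = 1 gives the fundamental solution (x₁, y₁) = (24, 5).
Step 2: Apply the recurrence (x_{n+1}, y_{n+1}) = (x₁x_n + 23y₁y_n, x₁y_n + y₁x_n) repeatedly.
  From (x_1, y_1) = (24, 5): x_2 = 24·24 + 23·5·5 = 1151; y_2 = 24·5 + 5·24 = 240.
  From (x_2, y_2) = (1151, 240): x_3 = 24·1151 + 23·5·240 = 55224; y_3 = 24·240 + 5·1151 = 11515.
  From (x_3, y_3) = (55224, 11515): x_4 = 24·55224 + 23·5·11515 = 2649601; y_4 = 24·11515 + 5·55224 = 552480.
  From (x_4, y_4) = (2649601, 552480): x_5 = 24·2649601 + 23·5·552480 = 127125624; y_5 = 24·552480 + 5·2649601 = 26507525.
  From (x_5, y_5) = (127125624, 26507525): x_6 = 24·127125624 + 23·5·26507525 = 6099380351; y_6 = 24·26507525 + 5·127125624 = 1271808720.
  From (x_6, y_6) = (6099380351, 1271808720): x_7 = 24·6099380351 + 23·5·1271808720 = 292643131224; y_7 = 24·1271808720 + 5·6099380351 = 61020311035.
Step 3: Verify x_7² - 23·y_7² = 85640002252587283738176 - 85640002252587283738175 = 1 (should be 1). ✓

(x_1, y_1) = (24, 5); (x_7, y_7) = (292643131224, 61020311035).


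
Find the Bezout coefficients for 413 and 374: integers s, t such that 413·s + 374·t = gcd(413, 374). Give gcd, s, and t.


Euclidean algorithm on (413, 374) — divide until remainder is 0:
  413 = 1 · 374 + 39
  374 = 9 · 39 + 23
  39 = 1 · 23 + 16
  23 = 1 · 16 + 7
  16 = 2 · 7 + 2
  7 = 3 · 2 + 1
  2 = 2 · 1 + 0
gcd(413, 374) = 1.
Track Bezout coefficients alongside the remainders: start with r₀ = 413 = a·1 + b·0 (s = 1, t = 0) and r₁ = 374 = a·0 + b·1 (s = 0, t = 1); each new remainder r_{k+1} = r_{k-1} − q_k·r_k inherits s_{k+1} = s_{k-1} − q_k·s_k, t_{k+1} = t_{k-1} − q_k·t_k, so r_k = a·s_k + b·t_k at every step:
  q = 1: r = 39, s = 1 − 1·0 = 1, t = 0 − 1·1 = -1  (check: 413·1 + 374·(-1) = 39)
  q = 9: r = 23, s = 0 − 9·1 = -9, t = 1 − 9·(-1) = 10  (check: 413·(-9) + 374·10 = 23)
  q = 1: r = 16, s = 1 − 1·(-9) = 10, t = -1 − 1·10 = -11  (check: 413·10 + 374·(-11) = 16)
  q = 1: r = 7, s = -9 − 1·10 = -19, t = 10 − 1·(-11) = 21  (check: 413·(-19) + 374·21 = 7)
  q = 2: r = 2, s = 10 − 2·(-19) = 48, t = -11 − 2·21 = -53  (check: 413·48 + 374·(-53) = 2)
  q = 3: r = 1, s = -19 − 3·48 = -163, t = 21 − 3·(-53) = 180  (check: 413·(-163) + 374·180 = 1)
The row with r = 1 (the gcd) gives the Bezout coefficients s = -163, t = 180.
Result: 413 · (-163) + 374 · (180) = 1.

gcd(413, 374) = 1; s = -163, t = 180 (check: 413·(-163) + 374·180 = 1).


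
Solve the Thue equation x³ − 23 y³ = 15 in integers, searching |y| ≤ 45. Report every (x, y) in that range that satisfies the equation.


The equation is x³ - 23y³ = 15. For fixed y, x³ = 23·y³ + 15, so a solution requires the RHS to be a perfect cube.
Strategy: iterate y from -45 to 45, compute RHS = 23·y³ + 15, and check whether it is a (positive or negative) perfect cube.
Check small values of y:
  y = 0: RHS = 15 is not a perfect cube.
  y = 1: RHS = 38 is not a perfect cube.
  y = -1: RHS = -8 = (-2)³ ⇒ x = -2 works.
  y = 2: RHS = 199 is not a perfect cube.
  y = -2: RHS = -169 is not a perfect cube.
  y = 3: RHS = 636 is not a perfect cube.
  y = -3: RHS = -606 is not a perfect cube.
Continuing the search up to |y| = 45 finds no further solutions beyond those listed.
Collected solutions: (-2, -1).

Solutions (with |y| ≤ 45): (-2, -1).


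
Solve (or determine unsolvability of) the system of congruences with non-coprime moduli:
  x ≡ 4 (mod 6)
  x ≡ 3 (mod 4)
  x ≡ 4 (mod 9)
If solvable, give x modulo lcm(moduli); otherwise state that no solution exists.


Moduli 6, 4, 9 are not pairwise coprime, so CRT works modulo lcm(m_i) when all pairwise compatibility conditions hold.
Pairwise compatibility: gcd(m_i, m_j) must divide a_i - a_j for every pair.
Merge one congruence at a time:
  Start: x ≡ 4 (mod 6).
  Combine with x ≡ 3 (mod 4): gcd(6, 4) = 2, and 3 - 4 = -1 is NOT divisible by 2.
    ⇒ system is inconsistent (no integer solution).

No solution (the system is inconsistent).


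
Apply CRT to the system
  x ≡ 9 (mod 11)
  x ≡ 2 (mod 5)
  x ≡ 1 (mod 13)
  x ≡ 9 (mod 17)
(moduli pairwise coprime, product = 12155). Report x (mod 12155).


Product of moduli M = 11 · 5 · 13 · 17 = 12155.
Merge one congruence at a time:
  Start: x ≡ 9 (mod 11).
  Combine with x ≡ 2 (mod 5); new modulus lcm = 55.
    Write x = 9 + 11·t and substitute into x ≡ 2 (mod 5): 11·t ≡ 2 − 9 = -7 (mod 5).
    Reduce coefficients mod 5: 1·t ≡ 3 (mod 5).
    So t ≡ 3 (mod 5).
    Then x = 9 + 11·3 = 42, valid modulo lcm(11, 5) = 55: x ≡ 42 (mod 55).
  Combine with x ≡ 1 (mod 13); new modulus lcm = 715.
    Write x = 42 + 55·t and substitute into x ≡ 1 (mod 13): 55·t ≡ 1 − 42 = -41 (mod 13).
    Reduce coefficients mod 13: 3·t ≡ 11 (mod 13).
    The inverse of 3 mod 13 is 9 (since 3·9 = 27 = 2·13 + 1), so t ≡ 9·11 = 99 ≡ 8 (mod 13).
    Then x = 42 + 55·8 = 482, valid modulo lcm(55, 13) = 715: x ≡ 482 (mod 715).
  Combine with x ≡ 9 (mod 17); new modulus lcm = 12155.
    Write x = 482 + 715·t and substitute into x ≡ 9 (mod 17): 715·t ≡ 9 − 482 = -473 (mod 17).
    Reduce coefficients mod 17: 1·t ≡ 3 (mod 17).
    So t ≡ 3 (mod 17).
    Then x = 482 + 715·3 = 2627, valid modulo lcm(715, 17) = 12155: x ≡ 2627 (mod 12155).
Verify against each original: 2627 mod 11 = 9, 2627 mod 5 = 2, 2627 mod 13 = 1, 2627 mod 17 = 9.

x ≡ 2627 (mod 12155).


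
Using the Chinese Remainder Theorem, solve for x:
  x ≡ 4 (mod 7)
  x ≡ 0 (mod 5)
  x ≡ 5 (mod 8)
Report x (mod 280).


Moduli 7, 5, 8 are pairwise coprime; by CRT there is a unique solution modulo M = 7 · 5 · 8 = 280.
Solve pairwise, accumulating the modulus:
  Start with x ≡ 4 (mod 7).
  Combine with x ≡ 0 (mod 5): since gcd(7, 5) = 1, we get a unique residue mod 35.
    Write x = 4 + 7·t and substitute into x ≡ 0 (mod 5): 7·t ≡ 0 − 4 = -4 (mod 5).
    Reduce coefficients mod 5: 2·t ≡ 1 (mod 5).
    The inverse of 2 mod 5 is 3 (since 2·3 = 6 = 1·5 + 1), so t ≡ 3·1 = 3 ≡ 3 (mod 5).
    Then x = 4 + 7·3 = 25, valid modulo lcm(7, 5) = 35: x ≡ 25 (mod 35).
  Combine with x ≡ 5 (mod 8): since gcd(35, 8) = 1, we get a unique residue mod 280.
    Write x = 25 + 35·t and substitute into x ≡ 5 (mod 8): 35·t ≡ 5 − 25 = -20 (mod 8).
    Reduce coefficients mod 8: 3·t ≡ 4 (mod 8).
    The inverse of 3 mod 8 is 3 (since 3·3 = 9 = 1·8 + 1), so t ≡ 3·4 = 12 ≡ 4 (mod 8).
    Then x = 25 + 35·4 = 165, valid modulo lcm(35, 8) = 280: x ≡ 165 (mod 280).
Verify: 165 mod 7 = 4 ✓, 165 mod 5 = 0 ✓, 165 mod 8 = 5 ✓.

x ≡ 165 (mod 280).


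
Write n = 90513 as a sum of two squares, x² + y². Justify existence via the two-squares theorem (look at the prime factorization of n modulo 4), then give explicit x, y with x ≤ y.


Step 1: Factor n = 90513 = 3^2 · 89 · 113.
Step 2: Check the mod-4 condition on each prime factor: 3 ≡ 3 (mod 4), exponent 2 (must be even); 89 ≡ 1 (mod 4), exponent 1; 113 ≡ 1 (mod 4), exponent 1.
All primes ≡ 3 (mod 4) appear to even exponent (or don't appear), so by the two-squares theorem n IS expressible as a sum of two squares.
Step 3: Build a representation. Group n = k² · m with k = 3 and m = 89 · 113 = 10057 (a product of primes ≡ 1 (mod 4)); a representation of m scales to one of n via (k·x)² + (k·y)² = k²(x² + y²). Each prime p ≡ 1 (mod 4) is itself a sum of two squares; find a² by testing p − a² for a perfect square:
  89: 89 − 1² = 88, 89 − 2² = 85, 89 − 3² = 80, 89 − 4² = 73, 89 − 5² = 64 = 8² ⇒ 89 = 5² + 8².
  113: 113 − 1² = 112, 113 − 2² = 109, 113 − 3² = 104, 113 − 4² = 97, 113 − 5² = 88, 113 − 6² = 77, 113 − 7² = 64 = 8² ⇒ 113 = 7² + 8².
  Combine using the Brahmagupta–Fibonacci identity (a² + b²)(c² + d²) = (ac − bd)² + (ad + bc)² = (ac + bd)² + (ad − bc)²:
  89 · 113 = 10057: from (5² + 8²)(7² + 8²), take (5·7 − 8·8, 5·8 + 8·7) = (35 − 64, 40 + 56) = (-29, 96); dropping signs (only squares matter) gives (29, 96); check 29² + 96² = 841 + 9216 = 10057 ✓.
  Scale by k = 3: (3·29, 3·96) = (87, 288).
Step 4: Order so x ≤ y and verify: 87² + 288² = 7569 + 82944 = 90513 = n. ✓

n = 90513 = 87² + 288² (one valid representation with x ≤ y).


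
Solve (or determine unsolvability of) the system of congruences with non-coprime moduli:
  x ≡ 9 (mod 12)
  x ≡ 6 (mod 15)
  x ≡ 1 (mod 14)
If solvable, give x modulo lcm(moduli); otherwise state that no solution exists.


Moduli 12, 15, 14 are not pairwise coprime, so CRT works modulo lcm(m_i) when all pairwise compatibility conditions hold.
Pairwise compatibility: gcd(m_i, m_j) must divide a_i - a_j for every pair.
Merge one congruence at a time:
  Start: x ≡ 9 (mod 12).
  Combine with x ≡ 6 (mod 15): gcd(12, 15) = 3; 6 - 9 = -3, which IS divisible by 3, so compatible.
    Write x = 9 + 12·t and substitute into x ≡ 6 (mod 15): 12·t ≡ 6 − 9 = -3 (mod 15).
    Divide the congruence (and modulus) by g = 3: 4·t ≡ -1 (mod 5).
    Reduce coefficients mod 5: 4·t ≡ 4 (mod 5).
    The inverse of 4 mod 5 is 4 (since 4·4 = 16 = 3·5 + 1), so t ≡ 4·4 = 16 ≡ 1 (mod 5).
    Then x = 9 + 12·1 = 21, valid modulo lcm(12, 15) = 60: x ≡ 21 (mod 60).
  Combine with x ≡ 1 (mod 14): gcd(60, 14) = 2; 1 - 21 = -20, which IS divisible by 2, so compatible.
    Write x = 21 + 60·t and substitute into x ≡ 1 (mod 14): 60·t ≡ 1 − 21 = -20 (mod 14).
    Divide the congruence (and modulus) by g = 2: 30·t ≡ -10 (mod 7).
    Reduce coefficients mod 7: 2·t ≡ 4 (mod 7).
    The inverse of 2 mod 7 is 4 (since 2·4 = 8 = 1·7 + 1), so t ≡ 4·4 = 16 ≡ 2 (mod 7).
    Then x = 21 + 60·2 = 141, valid modulo lcm(60, 14) = 420: x ≡ 141 (mod 420).
Verify: 141 mod 12 = 9, 141 mod 15 = 6, 141 mod 14 = 1.

x ≡ 141 (mod 420).
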